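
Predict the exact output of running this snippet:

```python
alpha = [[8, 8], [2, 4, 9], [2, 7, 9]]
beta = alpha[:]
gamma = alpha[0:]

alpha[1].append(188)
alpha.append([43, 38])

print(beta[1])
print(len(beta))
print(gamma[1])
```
[2, 4, 9, 188]
3
[2, 4, 9, 188]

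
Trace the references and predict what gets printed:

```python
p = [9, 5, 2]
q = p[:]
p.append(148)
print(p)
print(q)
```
[9, 5, 2, 148]
[9, 5, 2]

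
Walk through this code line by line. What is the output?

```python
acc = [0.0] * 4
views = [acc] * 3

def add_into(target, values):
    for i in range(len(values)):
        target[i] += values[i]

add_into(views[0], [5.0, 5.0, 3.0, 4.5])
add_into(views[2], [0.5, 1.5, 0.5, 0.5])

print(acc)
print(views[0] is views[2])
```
[5.5, 6.5, 3.5, 5.0]
True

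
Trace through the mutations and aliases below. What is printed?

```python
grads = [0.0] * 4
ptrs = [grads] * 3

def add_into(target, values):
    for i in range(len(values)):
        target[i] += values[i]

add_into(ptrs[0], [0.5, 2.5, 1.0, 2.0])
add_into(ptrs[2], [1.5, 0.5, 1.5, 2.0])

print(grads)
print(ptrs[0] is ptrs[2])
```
[2.0, 3.0, 2.5, 4.0]
True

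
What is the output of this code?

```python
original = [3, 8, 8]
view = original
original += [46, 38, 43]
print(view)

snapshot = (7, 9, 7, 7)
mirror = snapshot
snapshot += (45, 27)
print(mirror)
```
[3, 8, 8, 46, 38, 43]
(7, 9, 7, 7)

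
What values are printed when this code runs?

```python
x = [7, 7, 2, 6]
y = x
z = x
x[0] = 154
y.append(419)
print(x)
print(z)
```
[154, 7, 2, 6, 419]
[154, 7, 2, 6, 419]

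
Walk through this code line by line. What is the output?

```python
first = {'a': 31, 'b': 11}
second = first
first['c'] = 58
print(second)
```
{'a': 31, 'b': 11, 'c': 58}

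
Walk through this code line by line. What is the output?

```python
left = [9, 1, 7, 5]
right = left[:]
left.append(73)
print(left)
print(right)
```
[9, 1, 7, 5, 73]
[9, 1, 7, 5]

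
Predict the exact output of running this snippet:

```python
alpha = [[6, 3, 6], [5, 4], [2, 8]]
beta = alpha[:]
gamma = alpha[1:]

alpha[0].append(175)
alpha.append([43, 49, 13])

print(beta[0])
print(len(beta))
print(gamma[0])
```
[6, 3, 6, 175]
3
[5, 4]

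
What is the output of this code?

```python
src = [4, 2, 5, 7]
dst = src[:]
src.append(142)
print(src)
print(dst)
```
[4, 2, 5, 7, 142]
[4, 2, 5, 7]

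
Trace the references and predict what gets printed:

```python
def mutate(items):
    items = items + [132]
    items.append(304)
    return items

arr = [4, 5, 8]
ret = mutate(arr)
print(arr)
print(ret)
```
[4, 5, 8]
[4, 5, 8, 132, 304]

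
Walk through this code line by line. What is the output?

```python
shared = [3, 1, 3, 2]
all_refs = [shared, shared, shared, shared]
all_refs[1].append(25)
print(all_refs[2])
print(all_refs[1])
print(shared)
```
[3, 1, 3, 2, 25]
[3, 1, 3, 2, 25]
[3, 1, 3, 2, 25]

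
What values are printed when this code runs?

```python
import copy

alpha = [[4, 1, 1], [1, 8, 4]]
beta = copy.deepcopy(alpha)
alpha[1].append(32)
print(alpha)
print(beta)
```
[[4, 1, 1], [1, 8, 4, 32]]
[[4, 1, 1], [1, 8, 4]]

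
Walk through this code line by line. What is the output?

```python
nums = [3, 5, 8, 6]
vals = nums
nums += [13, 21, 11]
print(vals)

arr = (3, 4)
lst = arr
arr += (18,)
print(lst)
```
[3, 5, 8, 6, 13, 21, 11]
(3, 4)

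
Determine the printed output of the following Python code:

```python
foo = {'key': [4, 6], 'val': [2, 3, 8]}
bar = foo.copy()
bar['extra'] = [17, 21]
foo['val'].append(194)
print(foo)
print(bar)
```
{'key': [4, 6], 'val': [2, 3, 8, 194]}
{'key': [4, 6], 'val': [2, 3, 8, 194], 'extra': [17, 21]}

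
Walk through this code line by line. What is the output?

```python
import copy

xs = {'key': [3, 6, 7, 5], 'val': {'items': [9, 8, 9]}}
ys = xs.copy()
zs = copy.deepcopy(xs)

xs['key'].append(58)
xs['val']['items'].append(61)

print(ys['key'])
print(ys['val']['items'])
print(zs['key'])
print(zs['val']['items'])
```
[3, 6, 7, 5, 58]
[9, 8, 9, 61]
[3, 6, 7, 5]
[9, 8, 9]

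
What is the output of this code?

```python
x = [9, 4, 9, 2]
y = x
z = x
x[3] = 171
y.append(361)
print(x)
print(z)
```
[9, 4, 9, 171, 361]
[9, 4, 9, 171, 361]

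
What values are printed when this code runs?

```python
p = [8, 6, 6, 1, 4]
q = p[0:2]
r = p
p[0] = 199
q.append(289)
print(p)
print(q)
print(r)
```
[199, 6, 6, 1, 4]
[8, 6, 289]
[199, 6, 6, 1, 4]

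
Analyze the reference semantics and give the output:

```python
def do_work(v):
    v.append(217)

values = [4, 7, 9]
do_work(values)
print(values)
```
[4, 7, 9, 217]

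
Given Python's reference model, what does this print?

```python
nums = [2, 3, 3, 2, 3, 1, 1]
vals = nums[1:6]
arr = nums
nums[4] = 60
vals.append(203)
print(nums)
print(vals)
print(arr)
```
[2, 3, 3, 2, 60, 1, 1]
[3, 3, 2, 3, 1, 203]
[2, 3, 3, 2, 60, 1, 1]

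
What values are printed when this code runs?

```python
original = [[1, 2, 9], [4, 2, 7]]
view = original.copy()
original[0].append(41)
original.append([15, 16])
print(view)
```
[[1, 2, 9, 41], [4, 2, 7]]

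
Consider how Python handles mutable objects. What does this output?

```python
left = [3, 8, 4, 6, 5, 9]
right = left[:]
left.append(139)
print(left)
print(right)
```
[3, 8, 4, 6, 5, 9, 139]
[3, 8, 4, 6, 5, 9]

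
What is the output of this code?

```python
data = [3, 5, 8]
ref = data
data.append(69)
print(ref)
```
[3, 5, 8, 69]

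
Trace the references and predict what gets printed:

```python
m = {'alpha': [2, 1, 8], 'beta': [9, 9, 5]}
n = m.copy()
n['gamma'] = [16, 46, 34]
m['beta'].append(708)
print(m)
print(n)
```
{'alpha': [2, 1, 8], 'beta': [9, 9, 5, 708]}
{'alpha': [2, 1, 8], 'beta': [9, 9, 5, 708], 'gamma': [16, 46, 34]}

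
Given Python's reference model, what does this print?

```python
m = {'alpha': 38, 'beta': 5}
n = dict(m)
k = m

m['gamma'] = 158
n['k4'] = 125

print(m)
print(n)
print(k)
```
{'alpha': 38, 'beta': 5, 'gamma': 158}
{'alpha': 38, 'beta': 5, 'k4': 125}
{'alpha': 38, 'beta': 5, 'gamma': 158}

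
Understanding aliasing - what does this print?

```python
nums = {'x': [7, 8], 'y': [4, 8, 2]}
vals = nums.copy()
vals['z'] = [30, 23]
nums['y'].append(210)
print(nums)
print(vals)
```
{'x': [7, 8], 'y': [4, 8, 2, 210]}
{'x': [7, 8], 'y': [4, 8, 2, 210], 'z': [30, 23]}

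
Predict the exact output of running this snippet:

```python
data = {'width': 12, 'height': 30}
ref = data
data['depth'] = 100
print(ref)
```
{'width': 12, 'height': 30, 'depth': 100}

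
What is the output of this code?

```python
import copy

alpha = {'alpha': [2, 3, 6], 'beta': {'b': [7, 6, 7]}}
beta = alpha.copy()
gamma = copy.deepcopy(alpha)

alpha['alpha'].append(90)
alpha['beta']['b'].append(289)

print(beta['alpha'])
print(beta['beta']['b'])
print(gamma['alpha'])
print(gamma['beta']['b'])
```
[2, 3, 6, 90]
[7, 6, 7, 289]
[2, 3, 6]
[7, 6, 7]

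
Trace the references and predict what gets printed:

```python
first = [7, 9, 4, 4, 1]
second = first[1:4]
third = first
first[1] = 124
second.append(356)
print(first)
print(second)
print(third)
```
[7, 124, 4, 4, 1]
[9, 4, 4, 356]
[7, 124, 4, 4, 1]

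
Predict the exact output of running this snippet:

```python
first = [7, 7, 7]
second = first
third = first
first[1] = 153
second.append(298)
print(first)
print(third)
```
[7, 153, 7, 298]
[7, 153, 7, 298]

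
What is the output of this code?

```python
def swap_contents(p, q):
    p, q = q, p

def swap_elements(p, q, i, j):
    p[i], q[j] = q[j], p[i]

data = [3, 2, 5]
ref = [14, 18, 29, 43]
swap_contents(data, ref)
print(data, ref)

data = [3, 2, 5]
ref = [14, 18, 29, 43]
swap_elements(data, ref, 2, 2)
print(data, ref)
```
[3, 2, 5] [14, 18, 29, 43]
[3, 2, 29] [14, 18, 5, 43]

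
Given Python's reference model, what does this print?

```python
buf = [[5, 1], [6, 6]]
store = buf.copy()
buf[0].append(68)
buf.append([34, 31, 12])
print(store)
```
[[5, 1, 68], [6, 6]]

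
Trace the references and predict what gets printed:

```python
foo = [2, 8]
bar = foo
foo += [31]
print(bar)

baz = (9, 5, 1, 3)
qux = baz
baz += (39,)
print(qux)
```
[2, 8, 31]
(9, 5, 1, 3)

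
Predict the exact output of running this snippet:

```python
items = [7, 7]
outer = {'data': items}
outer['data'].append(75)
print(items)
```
[7, 7, 75]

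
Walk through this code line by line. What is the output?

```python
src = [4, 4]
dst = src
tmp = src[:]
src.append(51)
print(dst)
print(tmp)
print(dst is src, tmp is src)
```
[4, 4, 51]
[4, 4]
True False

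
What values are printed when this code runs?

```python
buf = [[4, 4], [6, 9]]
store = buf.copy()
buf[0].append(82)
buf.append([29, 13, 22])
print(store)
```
[[4, 4, 82], [6, 9]]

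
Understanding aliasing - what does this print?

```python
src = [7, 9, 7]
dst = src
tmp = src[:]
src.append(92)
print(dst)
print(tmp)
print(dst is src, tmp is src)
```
[7, 9, 7, 92]
[7, 9, 7]
True False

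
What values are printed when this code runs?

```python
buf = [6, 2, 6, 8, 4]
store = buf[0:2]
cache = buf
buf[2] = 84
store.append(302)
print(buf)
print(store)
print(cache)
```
[6, 2, 84, 8, 4]
[6, 2, 302]
[6, 2, 84, 8, 4]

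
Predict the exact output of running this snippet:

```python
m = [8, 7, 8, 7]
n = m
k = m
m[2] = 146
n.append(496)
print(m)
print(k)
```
[8, 7, 146, 7, 496]
[8, 7, 146, 7, 496]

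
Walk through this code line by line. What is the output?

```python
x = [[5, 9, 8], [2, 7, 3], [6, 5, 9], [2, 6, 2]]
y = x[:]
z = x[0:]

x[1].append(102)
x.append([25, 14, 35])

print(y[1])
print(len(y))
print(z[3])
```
[2, 7, 3, 102]
4
[2, 6, 2]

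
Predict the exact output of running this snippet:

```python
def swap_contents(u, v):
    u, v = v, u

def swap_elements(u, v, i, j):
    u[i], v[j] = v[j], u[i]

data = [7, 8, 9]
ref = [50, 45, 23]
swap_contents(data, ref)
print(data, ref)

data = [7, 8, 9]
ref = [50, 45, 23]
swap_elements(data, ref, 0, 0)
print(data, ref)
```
[7, 8, 9] [50, 45, 23]
[50, 8, 9] [7, 45, 23]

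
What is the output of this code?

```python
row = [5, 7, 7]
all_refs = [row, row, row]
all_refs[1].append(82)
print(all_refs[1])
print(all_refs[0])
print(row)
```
[5, 7, 7, 82]
[5, 7, 7, 82]
[5, 7, 7, 82]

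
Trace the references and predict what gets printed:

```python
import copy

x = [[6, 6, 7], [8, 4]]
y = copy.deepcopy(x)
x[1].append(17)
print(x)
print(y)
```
[[6, 6, 7], [8, 4, 17]]
[[6, 6, 7], [8, 4]]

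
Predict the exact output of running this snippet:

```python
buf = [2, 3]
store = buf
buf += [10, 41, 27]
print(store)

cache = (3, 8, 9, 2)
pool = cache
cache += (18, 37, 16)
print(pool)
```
[2, 3, 10, 41, 27]
(3, 8, 9, 2)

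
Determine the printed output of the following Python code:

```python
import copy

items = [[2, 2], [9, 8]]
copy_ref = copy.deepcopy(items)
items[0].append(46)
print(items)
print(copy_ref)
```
[[2, 2, 46], [9, 8]]
[[2, 2], [9, 8]]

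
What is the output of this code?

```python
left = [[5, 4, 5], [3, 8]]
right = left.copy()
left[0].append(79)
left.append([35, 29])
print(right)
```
[[5, 4, 5, 79], [3, 8]]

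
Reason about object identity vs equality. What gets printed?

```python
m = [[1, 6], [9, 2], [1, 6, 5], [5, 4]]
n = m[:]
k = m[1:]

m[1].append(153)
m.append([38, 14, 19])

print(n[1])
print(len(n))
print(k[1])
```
[9, 2, 153]
4
[1, 6, 5]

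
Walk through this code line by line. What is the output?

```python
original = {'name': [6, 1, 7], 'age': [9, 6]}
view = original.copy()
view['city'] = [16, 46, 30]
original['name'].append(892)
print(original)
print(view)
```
{'name': [6, 1, 7, 892], 'age': [9, 6]}
{'name': [6, 1, 7, 892], 'age': [9, 6], 'city': [16, 46, 30]}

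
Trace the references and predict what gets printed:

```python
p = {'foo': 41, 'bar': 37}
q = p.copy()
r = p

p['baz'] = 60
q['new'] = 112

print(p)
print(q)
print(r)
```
{'foo': 41, 'bar': 37, 'baz': 60}
{'foo': 41, 'bar': 37, 'new': 112}
{'foo': 41, 'bar': 37, 'baz': 60}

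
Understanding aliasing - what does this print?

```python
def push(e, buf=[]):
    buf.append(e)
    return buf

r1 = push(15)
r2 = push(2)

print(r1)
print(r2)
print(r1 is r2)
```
[15, 2]
[15, 2]
True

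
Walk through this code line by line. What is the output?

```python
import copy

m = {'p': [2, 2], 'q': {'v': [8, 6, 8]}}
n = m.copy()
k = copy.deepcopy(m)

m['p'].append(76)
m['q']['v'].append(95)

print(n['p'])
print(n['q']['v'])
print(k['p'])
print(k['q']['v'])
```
[2, 2, 76]
[8, 6, 8, 95]
[2, 2]
[8, 6, 8]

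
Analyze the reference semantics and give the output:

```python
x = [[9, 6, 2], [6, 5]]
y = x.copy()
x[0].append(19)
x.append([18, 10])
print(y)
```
[[9, 6, 2, 19], [6, 5]]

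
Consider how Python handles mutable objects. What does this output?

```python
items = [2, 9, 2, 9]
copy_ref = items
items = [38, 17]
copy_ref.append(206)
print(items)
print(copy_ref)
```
[38, 17]
[2, 9, 2, 9, 206]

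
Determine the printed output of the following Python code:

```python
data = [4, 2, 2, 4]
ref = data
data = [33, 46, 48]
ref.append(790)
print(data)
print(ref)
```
[33, 46, 48]
[4, 2, 2, 4, 790]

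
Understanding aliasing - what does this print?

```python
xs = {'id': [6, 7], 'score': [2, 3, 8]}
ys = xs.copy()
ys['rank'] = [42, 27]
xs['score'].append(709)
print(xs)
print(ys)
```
{'id': [6, 7], 'score': [2, 3, 8, 709]}
{'id': [6, 7], 'score': [2, 3, 8, 709], 'rank': [42, 27]}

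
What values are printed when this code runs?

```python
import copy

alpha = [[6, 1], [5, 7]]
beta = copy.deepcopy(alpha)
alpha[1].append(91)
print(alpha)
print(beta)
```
[[6, 1], [5, 7, 91]]
[[6, 1], [5, 7]]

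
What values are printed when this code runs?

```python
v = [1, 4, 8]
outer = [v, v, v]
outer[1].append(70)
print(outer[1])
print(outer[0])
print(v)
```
[1, 4, 8, 70]
[1, 4, 8, 70]
[1, 4, 8, 70]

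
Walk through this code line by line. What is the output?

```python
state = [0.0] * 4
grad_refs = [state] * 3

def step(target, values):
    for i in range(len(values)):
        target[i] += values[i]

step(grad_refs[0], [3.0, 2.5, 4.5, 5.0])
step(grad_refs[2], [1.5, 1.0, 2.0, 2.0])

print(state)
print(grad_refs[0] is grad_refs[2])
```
[4.5, 3.5, 6.5, 7.0]
True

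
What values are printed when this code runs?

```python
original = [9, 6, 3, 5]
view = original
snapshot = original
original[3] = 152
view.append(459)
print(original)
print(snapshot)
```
[9, 6, 3, 152, 459]
[9, 6, 3, 152, 459]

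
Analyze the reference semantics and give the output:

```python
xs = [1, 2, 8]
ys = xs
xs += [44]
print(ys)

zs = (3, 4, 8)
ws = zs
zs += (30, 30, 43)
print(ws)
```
[1, 2, 8, 44]
(3, 4, 8)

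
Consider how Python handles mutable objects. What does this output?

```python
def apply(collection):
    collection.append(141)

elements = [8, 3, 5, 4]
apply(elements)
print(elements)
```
[8, 3, 5, 4, 141]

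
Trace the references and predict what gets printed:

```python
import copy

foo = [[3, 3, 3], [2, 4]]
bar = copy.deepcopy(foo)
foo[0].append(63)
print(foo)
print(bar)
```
[[3, 3, 3, 63], [2, 4]]
[[3, 3, 3], [2, 4]]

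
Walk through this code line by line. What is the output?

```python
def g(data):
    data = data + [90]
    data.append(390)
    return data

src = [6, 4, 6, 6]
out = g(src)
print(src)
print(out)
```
[6, 4, 6, 6]
[6, 4, 6, 6, 90, 390]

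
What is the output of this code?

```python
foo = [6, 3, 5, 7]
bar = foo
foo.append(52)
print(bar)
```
[6, 3, 5, 7, 52]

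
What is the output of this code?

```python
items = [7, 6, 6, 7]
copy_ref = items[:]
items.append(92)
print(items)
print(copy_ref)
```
[7, 6, 6, 7, 92]
[7, 6, 6, 7]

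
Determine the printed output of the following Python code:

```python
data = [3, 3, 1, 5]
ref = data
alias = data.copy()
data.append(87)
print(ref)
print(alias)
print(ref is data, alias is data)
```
[3, 3, 1, 5, 87]
[3, 3, 1, 5]
True False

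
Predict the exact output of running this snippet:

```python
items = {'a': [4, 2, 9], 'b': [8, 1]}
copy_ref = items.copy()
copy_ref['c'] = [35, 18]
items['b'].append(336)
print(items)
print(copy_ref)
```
{'a': [4, 2, 9], 'b': [8, 1, 336]}
{'a': [4, 2, 9], 'b': [8, 1, 336], 'c': [35, 18]}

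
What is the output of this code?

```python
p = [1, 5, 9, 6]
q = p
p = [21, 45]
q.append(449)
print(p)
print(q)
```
[21, 45]
[1, 5, 9, 6, 449]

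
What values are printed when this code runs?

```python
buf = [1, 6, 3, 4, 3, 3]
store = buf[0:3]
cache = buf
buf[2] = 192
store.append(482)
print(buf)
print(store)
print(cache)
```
[1, 6, 192, 4, 3, 3]
[1, 6, 3, 482]
[1, 6, 192, 4, 3, 3]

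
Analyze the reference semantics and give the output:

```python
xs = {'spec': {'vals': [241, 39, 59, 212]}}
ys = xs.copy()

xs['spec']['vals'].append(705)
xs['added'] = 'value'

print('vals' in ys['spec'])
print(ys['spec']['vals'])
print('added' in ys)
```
True
[241, 39, 59, 212, 705]
False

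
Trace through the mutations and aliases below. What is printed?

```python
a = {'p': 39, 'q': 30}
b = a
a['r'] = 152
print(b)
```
{'p': 39, 'q': 30, 'r': 152}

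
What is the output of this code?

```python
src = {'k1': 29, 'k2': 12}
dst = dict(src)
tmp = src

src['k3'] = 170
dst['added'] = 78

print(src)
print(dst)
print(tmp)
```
{'k1': 29, 'k2': 12, 'k3': 170}
{'k1': 29, 'k2': 12, 'added': 78}
{'k1': 29, 'k2': 12, 'k3': 170}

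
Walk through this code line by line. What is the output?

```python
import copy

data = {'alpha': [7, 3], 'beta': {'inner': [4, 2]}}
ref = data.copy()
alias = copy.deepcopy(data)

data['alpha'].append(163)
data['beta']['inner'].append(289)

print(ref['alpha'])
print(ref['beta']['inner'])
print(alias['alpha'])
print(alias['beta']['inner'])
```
[7, 3, 163]
[4, 2, 289]
[7, 3]
[4, 2]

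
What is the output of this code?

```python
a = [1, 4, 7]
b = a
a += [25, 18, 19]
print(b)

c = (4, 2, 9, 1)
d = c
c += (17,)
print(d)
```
[1, 4, 7, 25, 18, 19]
(4, 2, 9, 1)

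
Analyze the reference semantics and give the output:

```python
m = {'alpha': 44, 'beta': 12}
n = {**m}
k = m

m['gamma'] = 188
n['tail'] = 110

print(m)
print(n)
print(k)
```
{'alpha': 44, 'beta': 12, 'gamma': 188}
{'alpha': 44, 'beta': 12, 'tail': 110}
{'alpha': 44, 'beta': 12, 'gamma': 188}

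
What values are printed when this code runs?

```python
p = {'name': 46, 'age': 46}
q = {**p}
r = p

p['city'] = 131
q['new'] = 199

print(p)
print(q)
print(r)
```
{'name': 46, 'age': 46, 'city': 131}
{'name': 46, 'age': 46, 'new': 199}
{'name': 46, 'age': 46, 'city': 131}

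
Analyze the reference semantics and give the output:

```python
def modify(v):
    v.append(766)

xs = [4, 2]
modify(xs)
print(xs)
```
[4, 2, 766]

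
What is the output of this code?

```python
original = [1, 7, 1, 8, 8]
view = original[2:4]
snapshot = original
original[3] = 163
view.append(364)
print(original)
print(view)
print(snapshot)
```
[1, 7, 1, 163, 8]
[1, 8, 364]
[1, 7, 1, 163, 8]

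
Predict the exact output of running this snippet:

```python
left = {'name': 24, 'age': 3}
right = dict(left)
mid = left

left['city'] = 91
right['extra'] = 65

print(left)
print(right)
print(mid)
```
{'name': 24, 'age': 3, 'city': 91}
{'name': 24, 'age': 3, 'extra': 65}
{'name': 24, 'age': 3, 'city': 91}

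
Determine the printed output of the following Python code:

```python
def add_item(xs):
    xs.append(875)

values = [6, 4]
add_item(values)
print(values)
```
[6, 4, 875]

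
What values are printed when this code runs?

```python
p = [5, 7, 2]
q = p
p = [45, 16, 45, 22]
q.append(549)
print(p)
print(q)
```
[45, 16, 45, 22]
[5, 7, 2, 549]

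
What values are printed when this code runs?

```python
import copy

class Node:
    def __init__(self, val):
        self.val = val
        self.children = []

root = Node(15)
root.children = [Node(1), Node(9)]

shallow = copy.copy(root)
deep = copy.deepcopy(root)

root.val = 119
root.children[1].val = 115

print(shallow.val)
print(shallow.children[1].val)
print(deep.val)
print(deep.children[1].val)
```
15
115
15
9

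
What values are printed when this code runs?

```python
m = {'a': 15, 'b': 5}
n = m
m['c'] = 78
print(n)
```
{'a': 15, 'b': 5, 'c': 78}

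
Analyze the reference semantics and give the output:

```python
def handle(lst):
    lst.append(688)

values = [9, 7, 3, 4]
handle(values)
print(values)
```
[9, 7, 3, 4, 688]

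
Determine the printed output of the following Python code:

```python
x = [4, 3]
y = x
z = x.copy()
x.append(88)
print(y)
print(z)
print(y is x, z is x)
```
[4, 3, 88]
[4, 3]
True False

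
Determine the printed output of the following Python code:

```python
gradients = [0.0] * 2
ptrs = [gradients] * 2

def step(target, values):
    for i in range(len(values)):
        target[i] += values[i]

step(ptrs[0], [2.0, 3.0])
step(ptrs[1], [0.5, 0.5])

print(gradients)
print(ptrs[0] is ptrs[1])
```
[2.5, 3.5]
True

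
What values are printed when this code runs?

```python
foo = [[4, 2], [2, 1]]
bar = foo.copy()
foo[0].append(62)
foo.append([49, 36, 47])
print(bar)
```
[[4, 2, 62], [2, 1]]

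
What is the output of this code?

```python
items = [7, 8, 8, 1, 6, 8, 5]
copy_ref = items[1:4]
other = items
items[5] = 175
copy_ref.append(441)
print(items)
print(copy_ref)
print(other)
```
[7, 8, 8, 1, 6, 175, 5]
[8, 8, 1, 441]
[7, 8, 8, 1, 6, 175, 5]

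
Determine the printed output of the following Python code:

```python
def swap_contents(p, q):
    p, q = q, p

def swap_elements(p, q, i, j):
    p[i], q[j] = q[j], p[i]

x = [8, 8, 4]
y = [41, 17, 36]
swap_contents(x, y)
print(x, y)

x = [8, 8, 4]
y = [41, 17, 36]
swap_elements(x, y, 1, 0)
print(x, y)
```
[8, 8, 4] [41, 17, 36]
[8, 41, 4] [8, 17, 36]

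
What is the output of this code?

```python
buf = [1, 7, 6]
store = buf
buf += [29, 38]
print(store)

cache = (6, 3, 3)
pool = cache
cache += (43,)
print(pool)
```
[1, 7, 6, 29, 38]
(6, 3, 3)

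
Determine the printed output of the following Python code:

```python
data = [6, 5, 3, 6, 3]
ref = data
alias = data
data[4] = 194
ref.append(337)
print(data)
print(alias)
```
[6, 5, 3, 6, 194, 337]
[6, 5, 3, 6, 194, 337]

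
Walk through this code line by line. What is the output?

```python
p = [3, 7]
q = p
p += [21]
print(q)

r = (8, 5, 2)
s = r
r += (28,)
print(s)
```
[3, 7, 21]
(8, 5, 2)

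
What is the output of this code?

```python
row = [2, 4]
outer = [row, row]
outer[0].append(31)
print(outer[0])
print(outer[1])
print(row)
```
[2, 4, 31]
[2, 4, 31]
[2, 4, 31]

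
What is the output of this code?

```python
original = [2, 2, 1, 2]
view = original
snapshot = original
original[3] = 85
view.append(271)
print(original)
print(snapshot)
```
[2, 2, 1, 85, 271]
[2, 2, 1, 85, 271]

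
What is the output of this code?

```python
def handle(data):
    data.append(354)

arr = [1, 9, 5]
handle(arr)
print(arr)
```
[1, 9, 5, 354]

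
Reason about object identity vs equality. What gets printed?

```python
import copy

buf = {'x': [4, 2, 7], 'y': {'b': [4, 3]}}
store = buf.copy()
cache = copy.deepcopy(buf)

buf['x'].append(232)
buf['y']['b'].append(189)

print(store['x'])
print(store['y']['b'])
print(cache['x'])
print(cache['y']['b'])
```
[4, 2, 7, 232]
[4, 3, 189]
[4, 2, 7]
[4, 3]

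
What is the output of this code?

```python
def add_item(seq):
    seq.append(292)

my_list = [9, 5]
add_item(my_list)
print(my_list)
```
[9, 5, 292]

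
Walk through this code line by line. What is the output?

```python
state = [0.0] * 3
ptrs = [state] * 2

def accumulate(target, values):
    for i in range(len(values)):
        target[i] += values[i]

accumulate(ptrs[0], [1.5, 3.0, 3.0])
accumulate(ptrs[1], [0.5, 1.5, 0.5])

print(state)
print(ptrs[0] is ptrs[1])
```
[2.0, 4.5, 3.5]
True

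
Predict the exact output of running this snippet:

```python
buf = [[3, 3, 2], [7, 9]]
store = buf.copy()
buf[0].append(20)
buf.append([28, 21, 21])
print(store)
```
[[3, 3, 2, 20], [7, 9]]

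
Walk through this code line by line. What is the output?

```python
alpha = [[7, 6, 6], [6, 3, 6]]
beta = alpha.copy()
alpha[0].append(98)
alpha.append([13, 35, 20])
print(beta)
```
[[7, 6, 6, 98], [6, 3, 6]]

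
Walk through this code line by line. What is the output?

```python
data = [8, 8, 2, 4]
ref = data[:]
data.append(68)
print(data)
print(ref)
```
[8, 8, 2, 4, 68]
[8, 8, 2, 4]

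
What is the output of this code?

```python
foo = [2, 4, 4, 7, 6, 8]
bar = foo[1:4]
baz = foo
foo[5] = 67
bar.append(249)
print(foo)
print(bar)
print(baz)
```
[2, 4, 4, 7, 6, 67]
[4, 4, 7, 249]
[2, 4, 4, 7, 6, 67]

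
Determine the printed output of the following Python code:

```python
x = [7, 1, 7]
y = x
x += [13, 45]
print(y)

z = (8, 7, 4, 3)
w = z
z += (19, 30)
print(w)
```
[7, 1, 7, 13, 45]
(8, 7, 4, 3)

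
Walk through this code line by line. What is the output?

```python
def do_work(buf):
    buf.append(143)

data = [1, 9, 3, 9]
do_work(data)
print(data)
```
[1, 9, 3, 9, 143]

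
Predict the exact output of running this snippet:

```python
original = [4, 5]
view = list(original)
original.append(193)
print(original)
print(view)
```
[4, 5, 193]
[4, 5]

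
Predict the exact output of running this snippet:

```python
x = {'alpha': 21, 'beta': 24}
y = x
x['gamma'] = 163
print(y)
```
{'alpha': 21, 'beta': 24, 'gamma': 163}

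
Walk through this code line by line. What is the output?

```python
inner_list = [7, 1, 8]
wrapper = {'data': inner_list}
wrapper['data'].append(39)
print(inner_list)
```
[7, 1, 8, 39]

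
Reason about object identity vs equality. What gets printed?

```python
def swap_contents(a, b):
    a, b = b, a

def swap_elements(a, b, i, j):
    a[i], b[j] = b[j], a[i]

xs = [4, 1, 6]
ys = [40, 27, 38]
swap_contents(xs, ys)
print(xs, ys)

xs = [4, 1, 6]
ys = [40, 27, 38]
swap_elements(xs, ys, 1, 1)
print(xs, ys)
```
[4, 1, 6] [40, 27, 38]
[4, 27, 6] [40, 1, 38]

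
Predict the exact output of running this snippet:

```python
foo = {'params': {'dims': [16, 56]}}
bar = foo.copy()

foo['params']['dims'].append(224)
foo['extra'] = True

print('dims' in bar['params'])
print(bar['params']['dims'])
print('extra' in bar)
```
True
[16, 56, 224]
False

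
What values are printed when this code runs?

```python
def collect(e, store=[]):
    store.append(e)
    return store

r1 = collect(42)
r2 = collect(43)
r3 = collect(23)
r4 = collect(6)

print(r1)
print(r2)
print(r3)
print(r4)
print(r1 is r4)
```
[42, 43, 23, 6]
[42, 43, 23, 6]
[42, 43, 23, 6]
[42, 43, 23, 6]
True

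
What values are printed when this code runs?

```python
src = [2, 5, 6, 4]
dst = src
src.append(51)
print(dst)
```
[2, 5, 6, 4, 51]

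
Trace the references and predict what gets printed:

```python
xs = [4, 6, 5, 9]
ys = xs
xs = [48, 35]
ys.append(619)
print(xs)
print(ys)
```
[48, 35]
[4, 6, 5, 9, 619]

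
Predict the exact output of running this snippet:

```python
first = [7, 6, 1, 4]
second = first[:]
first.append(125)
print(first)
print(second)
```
[7, 6, 1, 4, 125]
[7, 6, 1, 4]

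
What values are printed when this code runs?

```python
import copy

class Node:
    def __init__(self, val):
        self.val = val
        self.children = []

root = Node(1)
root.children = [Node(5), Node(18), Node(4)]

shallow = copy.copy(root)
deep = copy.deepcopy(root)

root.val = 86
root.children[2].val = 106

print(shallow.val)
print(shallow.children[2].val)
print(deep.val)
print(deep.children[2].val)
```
1
106
1
4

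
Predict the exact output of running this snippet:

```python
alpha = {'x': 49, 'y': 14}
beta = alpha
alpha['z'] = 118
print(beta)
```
{'x': 49, 'y': 14, 'z': 118}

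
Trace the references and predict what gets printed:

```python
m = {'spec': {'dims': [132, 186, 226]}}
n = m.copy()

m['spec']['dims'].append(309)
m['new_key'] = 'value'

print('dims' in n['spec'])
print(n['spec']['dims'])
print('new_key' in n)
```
True
[132, 186, 226, 309]
False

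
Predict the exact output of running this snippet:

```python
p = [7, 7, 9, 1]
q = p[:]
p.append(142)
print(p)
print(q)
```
[7, 7, 9, 1, 142]
[7, 7, 9, 1]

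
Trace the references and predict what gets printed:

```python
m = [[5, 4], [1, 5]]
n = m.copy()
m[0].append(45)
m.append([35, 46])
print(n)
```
[[5, 4, 45], [1, 5]]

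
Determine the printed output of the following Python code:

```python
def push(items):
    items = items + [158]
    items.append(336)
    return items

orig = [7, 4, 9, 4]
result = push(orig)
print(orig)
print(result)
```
[7, 4, 9, 4]
[7, 4, 9, 4, 158, 336]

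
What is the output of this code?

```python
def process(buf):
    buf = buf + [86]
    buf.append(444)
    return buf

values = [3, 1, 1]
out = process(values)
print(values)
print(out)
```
[3, 1, 1]
[3, 1, 1, 86, 444]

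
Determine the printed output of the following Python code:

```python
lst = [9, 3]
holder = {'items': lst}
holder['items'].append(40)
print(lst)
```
[9, 3, 40]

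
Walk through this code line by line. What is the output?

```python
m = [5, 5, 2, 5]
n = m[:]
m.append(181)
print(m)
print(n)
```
[5, 5, 2, 5, 181]
[5, 5, 2, 5]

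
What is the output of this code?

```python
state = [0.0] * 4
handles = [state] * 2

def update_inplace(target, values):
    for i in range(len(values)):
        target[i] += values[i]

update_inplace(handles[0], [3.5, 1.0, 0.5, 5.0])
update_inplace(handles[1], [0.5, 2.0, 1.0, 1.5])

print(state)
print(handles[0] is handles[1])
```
[4.0, 3.0, 1.5, 6.5]
True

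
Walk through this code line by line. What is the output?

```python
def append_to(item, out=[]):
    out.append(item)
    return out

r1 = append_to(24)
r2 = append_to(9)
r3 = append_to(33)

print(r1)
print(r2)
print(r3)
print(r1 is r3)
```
[24, 9, 33]
[24, 9, 33]
[24, 9, 33]
True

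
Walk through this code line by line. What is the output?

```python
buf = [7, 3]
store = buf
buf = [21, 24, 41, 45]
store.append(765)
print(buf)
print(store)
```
[21, 24, 41, 45]
[7, 3, 765]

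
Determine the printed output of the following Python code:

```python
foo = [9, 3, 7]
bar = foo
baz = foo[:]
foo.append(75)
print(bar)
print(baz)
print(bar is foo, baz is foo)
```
[9, 3, 7, 75]
[9, 3, 7]
True False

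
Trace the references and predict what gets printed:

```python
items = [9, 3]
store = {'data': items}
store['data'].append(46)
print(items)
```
[9, 3, 46]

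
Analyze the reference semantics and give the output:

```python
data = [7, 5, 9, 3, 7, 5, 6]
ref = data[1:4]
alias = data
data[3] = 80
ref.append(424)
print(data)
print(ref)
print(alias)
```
[7, 5, 9, 80, 7, 5, 6]
[5, 9, 3, 424]
[7, 5, 9, 80, 7, 5, 6]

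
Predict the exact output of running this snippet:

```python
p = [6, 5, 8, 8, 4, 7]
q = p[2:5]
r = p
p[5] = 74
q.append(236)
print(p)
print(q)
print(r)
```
[6, 5, 8, 8, 4, 74]
[8, 8, 4, 236]
[6, 5, 8, 8, 4, 74]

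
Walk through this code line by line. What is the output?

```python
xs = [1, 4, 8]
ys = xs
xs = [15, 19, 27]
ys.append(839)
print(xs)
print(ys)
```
[15, 19, 27]
[1, 4, 8, 839]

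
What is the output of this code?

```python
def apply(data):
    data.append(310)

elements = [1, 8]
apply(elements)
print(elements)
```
[1, 8, 310]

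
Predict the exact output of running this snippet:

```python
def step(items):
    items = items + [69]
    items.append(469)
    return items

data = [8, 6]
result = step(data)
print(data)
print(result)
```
[8, 6]
[8, 6, 69, 469]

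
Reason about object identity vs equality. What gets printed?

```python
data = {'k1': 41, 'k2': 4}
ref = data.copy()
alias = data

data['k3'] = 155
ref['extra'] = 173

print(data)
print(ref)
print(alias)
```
{'k1': 41, 'k2': 4, 'k3': 155}
{'k1': 41, 'k2': 4, 'extra': 173}
{'k1': 41, 'k2': 4, 'k3': 155}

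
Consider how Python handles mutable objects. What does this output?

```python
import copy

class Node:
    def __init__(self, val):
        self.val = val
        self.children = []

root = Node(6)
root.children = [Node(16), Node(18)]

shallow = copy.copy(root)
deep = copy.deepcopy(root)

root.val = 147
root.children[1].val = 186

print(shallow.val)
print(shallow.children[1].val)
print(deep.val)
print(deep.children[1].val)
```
6
186
6
18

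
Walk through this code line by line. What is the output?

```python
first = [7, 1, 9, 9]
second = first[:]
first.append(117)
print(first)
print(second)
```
[7, 1, 9, 9, 117]
[7, 1, 9, 9]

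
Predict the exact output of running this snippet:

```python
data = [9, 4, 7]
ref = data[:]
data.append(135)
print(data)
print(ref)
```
[9, 4, 7, 135]
[9, 4, 7]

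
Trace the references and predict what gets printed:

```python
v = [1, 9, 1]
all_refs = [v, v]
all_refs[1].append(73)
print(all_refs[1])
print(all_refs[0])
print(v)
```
[1, 9, 1, 73]
[1, 9, 1, 73]
[1, 9, 1, 73]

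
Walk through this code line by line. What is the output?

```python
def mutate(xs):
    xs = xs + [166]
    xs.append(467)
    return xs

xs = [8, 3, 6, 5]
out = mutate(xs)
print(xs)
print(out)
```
[8, 3, 6, 5]
[8, 3, 6, 5, 166, 467]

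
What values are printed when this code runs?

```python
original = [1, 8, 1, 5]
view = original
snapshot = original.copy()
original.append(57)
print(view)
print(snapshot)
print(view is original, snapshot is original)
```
[1, 8, 1, 5, 57]
[1, 8, 1, 5]
True False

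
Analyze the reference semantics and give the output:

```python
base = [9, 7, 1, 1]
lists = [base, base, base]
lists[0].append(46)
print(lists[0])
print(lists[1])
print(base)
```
[9, 7, 1, 1, 46]
[9, 7, 1, 1, 46]
[9, 7, 1, 1, 46]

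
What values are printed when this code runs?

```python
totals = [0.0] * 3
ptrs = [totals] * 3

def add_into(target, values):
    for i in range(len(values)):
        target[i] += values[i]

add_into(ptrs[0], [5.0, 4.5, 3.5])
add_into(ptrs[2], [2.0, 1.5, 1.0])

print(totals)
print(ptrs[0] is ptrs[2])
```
[7.0, 6.0, 4.5]
True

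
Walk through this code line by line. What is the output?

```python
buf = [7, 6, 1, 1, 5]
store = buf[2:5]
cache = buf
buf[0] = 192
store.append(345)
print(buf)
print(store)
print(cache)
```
[192, 6, 1, 1, 5]
[1, 1, 5, 345]
[192, 6, 1, 1, 5]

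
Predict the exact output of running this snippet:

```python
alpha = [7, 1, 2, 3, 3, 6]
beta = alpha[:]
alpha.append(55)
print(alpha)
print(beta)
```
[7, 1, 2, 3, 3, 6, 55]
[7, 1, 2, 3, 3, 6]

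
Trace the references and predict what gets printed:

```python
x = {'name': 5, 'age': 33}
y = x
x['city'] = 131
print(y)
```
{'name': 5, 'age': 33, 'city': 131}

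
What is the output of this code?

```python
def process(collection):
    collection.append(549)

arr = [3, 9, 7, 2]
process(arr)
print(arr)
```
[3, 9, 7, 2, 549]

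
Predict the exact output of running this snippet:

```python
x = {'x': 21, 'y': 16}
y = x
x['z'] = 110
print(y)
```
{'x': 21, 'y': 16, 'z': 110}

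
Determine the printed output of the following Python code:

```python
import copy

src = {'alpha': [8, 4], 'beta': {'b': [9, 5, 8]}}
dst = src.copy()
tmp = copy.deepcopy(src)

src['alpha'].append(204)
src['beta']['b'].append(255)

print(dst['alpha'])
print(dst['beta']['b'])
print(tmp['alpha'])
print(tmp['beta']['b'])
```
[8, 4, 204]
[9, 5, 8, 255]
[8, 4]
[9, 5, 8]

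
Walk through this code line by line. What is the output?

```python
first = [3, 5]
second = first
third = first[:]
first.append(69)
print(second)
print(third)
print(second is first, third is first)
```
[3, 5, 69]
[3, 5]
True False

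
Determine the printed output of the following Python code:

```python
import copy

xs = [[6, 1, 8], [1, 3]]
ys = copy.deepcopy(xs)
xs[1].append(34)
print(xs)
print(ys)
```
[[6, 1, 8], [1, 3, 34]]
[[6, 1, 8], [1, 3]]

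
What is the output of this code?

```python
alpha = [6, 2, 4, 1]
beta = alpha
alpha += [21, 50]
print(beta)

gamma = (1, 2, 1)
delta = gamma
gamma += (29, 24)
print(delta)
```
[6, 2, 4, 1, 21, 50]
(1, 2, 1)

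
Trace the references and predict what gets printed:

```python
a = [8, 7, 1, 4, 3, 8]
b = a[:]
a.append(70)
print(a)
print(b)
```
[8, 7, 1, 4, 3, 8, 70]
[8, 7, 1, 4, 3, 8]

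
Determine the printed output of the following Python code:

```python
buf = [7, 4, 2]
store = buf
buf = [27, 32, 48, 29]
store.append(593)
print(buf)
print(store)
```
[27, 32, 48, 29]
[7, 4, 2, 593]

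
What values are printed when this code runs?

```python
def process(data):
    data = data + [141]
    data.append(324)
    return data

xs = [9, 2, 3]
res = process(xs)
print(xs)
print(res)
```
[9, 2, 3]
[9, 2, 3, 141, 324]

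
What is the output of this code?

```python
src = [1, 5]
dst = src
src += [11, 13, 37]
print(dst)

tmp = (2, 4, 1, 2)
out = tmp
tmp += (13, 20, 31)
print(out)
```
[1, 5, 11, 13, 37]
(2, 4, 1, 2)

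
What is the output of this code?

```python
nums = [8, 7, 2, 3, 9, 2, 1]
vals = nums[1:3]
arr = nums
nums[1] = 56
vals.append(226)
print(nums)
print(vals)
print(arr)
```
[8, 56, 2, 3, 9, 2, 1]
[7, 2, 226]
[8, 56, 2, 3, 9, 2, 1]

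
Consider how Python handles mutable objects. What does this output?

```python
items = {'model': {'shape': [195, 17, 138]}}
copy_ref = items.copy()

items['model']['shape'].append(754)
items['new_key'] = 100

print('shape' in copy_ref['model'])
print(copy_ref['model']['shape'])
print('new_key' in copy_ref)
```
True
[195, 17, 138, 754]
False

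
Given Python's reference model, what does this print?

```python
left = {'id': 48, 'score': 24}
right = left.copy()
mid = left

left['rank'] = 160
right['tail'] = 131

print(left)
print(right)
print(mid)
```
{'id': 48, 'score': 24, 'rank': 160}
{'id': 48, 'score': 24, 'tail': 131}
{'id': 48, 'score': 24, 'rank': 160}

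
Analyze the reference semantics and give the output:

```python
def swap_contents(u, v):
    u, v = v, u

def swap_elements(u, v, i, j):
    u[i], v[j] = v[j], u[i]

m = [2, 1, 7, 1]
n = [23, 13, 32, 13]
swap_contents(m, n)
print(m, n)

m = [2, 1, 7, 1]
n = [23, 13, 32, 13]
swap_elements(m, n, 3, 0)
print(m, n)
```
[2, 1, 7, 1] [23, 13, 32, 13]
[2, 1, 7, 23] [1, 13, 32, 13]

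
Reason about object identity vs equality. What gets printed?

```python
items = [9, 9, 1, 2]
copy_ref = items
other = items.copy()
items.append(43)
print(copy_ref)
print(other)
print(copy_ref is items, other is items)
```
[9, 9, 1, 2, 43]
[9, 9, 1, 2]
True False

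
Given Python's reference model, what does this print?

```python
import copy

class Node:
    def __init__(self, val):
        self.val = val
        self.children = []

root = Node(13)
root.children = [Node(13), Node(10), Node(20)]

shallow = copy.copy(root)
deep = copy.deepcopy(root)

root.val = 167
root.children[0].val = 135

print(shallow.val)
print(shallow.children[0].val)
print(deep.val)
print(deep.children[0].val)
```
13
135
13
13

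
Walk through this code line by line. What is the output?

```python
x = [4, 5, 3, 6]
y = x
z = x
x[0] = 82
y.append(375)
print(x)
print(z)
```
[82, 5, 3, 6, 375]
[82, 5, 3, 6, 375]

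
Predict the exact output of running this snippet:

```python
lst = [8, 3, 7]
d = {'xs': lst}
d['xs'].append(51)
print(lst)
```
[8, 3, 7, 51]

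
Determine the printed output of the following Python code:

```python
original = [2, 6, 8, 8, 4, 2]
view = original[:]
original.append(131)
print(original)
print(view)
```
[2, 6, 8, 8, 4, 2, 131]
[2, 6, 8, 8, 4, 2]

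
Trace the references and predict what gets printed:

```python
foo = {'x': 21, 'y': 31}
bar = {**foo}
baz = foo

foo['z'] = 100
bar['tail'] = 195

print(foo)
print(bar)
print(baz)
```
{'x': 21, 'y': 31, 'z': 100}
{'x': 21, 'y': 31, 'tail': 195}
{'x': 21, 'y': 31, 'z': 100}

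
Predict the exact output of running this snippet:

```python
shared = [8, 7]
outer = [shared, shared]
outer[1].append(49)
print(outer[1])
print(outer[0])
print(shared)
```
[8, 7, 49]
[8, 7, 49]
[8, 7, 49]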